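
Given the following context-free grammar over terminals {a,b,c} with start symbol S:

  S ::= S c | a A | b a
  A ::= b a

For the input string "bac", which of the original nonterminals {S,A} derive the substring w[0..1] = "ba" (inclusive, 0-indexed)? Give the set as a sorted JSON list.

CNF form of G:
  S -> S T2 | T0 T1 | T1 A
  A -> T0 T1
  T0 -> b
  T1 -> a
  T2 -> c

CYK table (by increasing span) — only the sub-triangle for w[0..1]:
  [0..0]={T0}  "b"  orig:{}
  [1..1]={T1}  "a"  orig:{}
  [0..1]={A,S}  "ba"

Original NTs in T[0,1] deriving "ba": ["A", "S"]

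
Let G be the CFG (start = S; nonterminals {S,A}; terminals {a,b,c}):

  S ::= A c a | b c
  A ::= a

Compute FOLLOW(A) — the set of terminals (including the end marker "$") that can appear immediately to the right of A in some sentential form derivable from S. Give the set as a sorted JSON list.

FIRST iteration:
iter 1:
  A via A→a: +{a}
  S via S→A c a: +{a}
  S via S→b c: +{b}
  FIRST[S]={a,b}  FIRST[A]={a}
iter 2: — fixpoint
  FIRST[S]={a,b}  FIRST[A]={a}

Compute FOLLOW by fixpoint:
seed FOLLOW(S) with $
[1]
  S→A c a: FOLLOW(A) ⊇ FIRST(c) = {c}; new: +{c}
  FOLLOW(S)={$}  FOLLOW(A)={c}
[2] (no change)
  FOLLOW(S)={$}  FOLLOW(A)={c}

FOLLOW(A) = ["c"]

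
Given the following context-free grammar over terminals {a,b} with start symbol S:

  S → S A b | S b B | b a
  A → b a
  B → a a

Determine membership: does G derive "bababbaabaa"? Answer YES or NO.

CNF form of G:
  S -> S X2 | S X3 | T0 T1
  A -> T0 T1
  B -> T1 T1
  T0 -> b
  T1 -> a
  X2 -> A T0
  X3 -> T0 B

CYK table (by increasing span):
  T[0,0] 'b' = {T0}  orig:{}
  T[1,1] 'a' = {T1}  orig:{}
  T[2,2] 'b' = {T0}  orig:{}
  T[3,3] 'a' = {T1}  orig:{}
  T[4,4] 'b' = {T0}  orig:{}
  T[5,5] 'b' = {T0}  orig:{}
  T[6,6] 'a' = {T1}  orig:{}
  T[7,7] 'a' = {T1}  orig:{}
  T[8,8] 'b' = {T0}  orig:{}
  T[9,9] 'a' = {T1}  orig:{}
  T[10,10] 'a' = {T1}  orig:{}
  T[0,1] 'ba' = {A,S}
  T[1,2] 'ab' = ∅
  T[2,3] 'ba' = {A,S}
  T[3,4] 'ab' = ∅
  T[4,5] 'bb' = ∅
  T[5,6] 'ba' = {A,S}
  T[6,7] 'aa' = {B}
  T[7,8] 'ab' = ∅
  T[8,9] 'ba' = {A,S}
  T[9,10] 'aa' = {B}
  T[0,2] 'bab' = {X2}  orig:{}
  T[1,3] 'aba' = ∅
  T[2,4] 'bab' = {X2}  orig:{}
  T[3,5] 'abb' = ∅
  T[4,6] 'bba' = ∅
  T[5,7] 'baa' = {X3}  orig:{}
  T[6,8] 'aab' = ∅
  T[7,9] 'aba' = ∅
  T[8,10] 'baa' = {X3}  orig:{}
  T[0,3] 'baba' = ∅
  T[1,4] 'abab' = ∅
  T[2,5] 'babb' = ∅
  T[3,6] 'abba' = ∅
  T[4,7] 'bbaa' = ∅
  T[5,8] 'baab' = ∅
  T[6,9] 'aaba' = ∅
  T[7,10] 'abaa' = ∅
  T[0,4] 'babab' = {S}
  T[1,5] 'ababb' = ∅
  T[2,6] 'babba' = ∅
  T[3,7] 'abbaa' = ∅
  T[4,8] 'bbaab' = ∅
  T[5,9] 'baaba' = ∅
  T[6,10] 'aabaa' = ∅
  T[0,5] 'bababb' = ∅
  T[1,6] 'ababba' = ∅
  T[2,7] 'babbaa' = ∅
  T[3,8] 'abbaab' = ∅
  T[4,9] 'bbaaba' = ∅
  T[5,10] 'baabaa' = ∅
  T[0,6] 'bababba' = ∅
  T[1,7] 'ababbaa' = ∅
  T[2,8] 'babbaab' = ∅
  T[3,9] 'abbaaba' = ∅
  T[4,10] 'bbaabaa' = ∅
  T[0,7] 'bababbaa' = {S}
  T[1,8] 'ababbaab' = ∅
  T[2,9] 'babbaaba' = ∅
  T[3,10] 'abbaabaa' = ∅
  T[0,8] 'bababbaab' = ∅
  T[1,9] 'ababbaaba' = ∅
  T[2,10] 'babbaabaa' = ∅
  T[0,9] 'bababbaaba' = ∅
  T[1,10] 'ababbaabaa' = ∅
  T[0,10] 'bababbaabaa' = {S}

S ∈ T[0,10] ⇒ YES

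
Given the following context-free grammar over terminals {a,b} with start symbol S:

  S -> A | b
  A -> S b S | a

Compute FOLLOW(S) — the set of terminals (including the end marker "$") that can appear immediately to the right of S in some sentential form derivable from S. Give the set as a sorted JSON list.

Compute FIRST by fixpoint:
pass 1:
  A via A→a: +{a}
  S via S→A: +{a}
  S via S→b: +{b}
  FIRST[S]={a,b}  FIRST[A]={a}
pass 2:
  A via A→S b S: +{b}
  FIRST[S]={a,b}  FIRST[A]={a,b}
pass 3: done
  FIRST[S]={a,b}  FIRST[A]={a,b}

FOLLOW iteration:
seed FOLLOW(S) with $
pass 1:
  A→S b S: FOLLOW(S) ⊇ FIRST(b) = {b}; new: +{b}
  S→A: FOLLOW(A) ⊇ FOLLOW(S) ⊇ {$,b}; new: +{$,b}
  FOLLOW[S]={$,b}  FOLLOW[A]={$,b}
pass 2: — fixpoint
  FOLLOW[S]={$,b}  FOLLOW[A]={$,b}

FOLLOW(S) = ["$", "b"]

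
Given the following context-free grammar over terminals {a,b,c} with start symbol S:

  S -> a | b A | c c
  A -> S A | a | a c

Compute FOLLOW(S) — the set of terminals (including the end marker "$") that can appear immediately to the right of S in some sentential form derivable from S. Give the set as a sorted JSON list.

FIRST sets, iterate to fixpoint:
[1]
  A via A→a: +{a}
  S via S→a: +{a}
  S via S→b A: +{b}
  S via S→c c: +{c}
  FIRST[S]={a,b,c}  FIRST[A]={a}
[2]
  A via A→S A: +{b,c}
  FIRST[S]={a,b,c}  FIRST[A]={a,b,c}
[3] (stable)
  FIRST[S]={a,b,c}  FIRST[A]={a,b,c}

FOLLOW sets:
seed FOLLOW(S) with $
[1]
  A→S A: FOLLOW(S) ⊇ FIRST(A) = {a,b,c}; new: +{a,b,c}
  S→b A: FOLLOW(A) ⊇ FOLLOW(S) ⊇ {$,a,b,c}; new: +{$,a,b,c}
  S: {$,a,b,c}  A: {$,a,b,c}
[2] — fixpoint
  S: {$,a,b,c}  A: {$,a,b,c}

FOLLOW(S) = ["$", "a", "b", "c"]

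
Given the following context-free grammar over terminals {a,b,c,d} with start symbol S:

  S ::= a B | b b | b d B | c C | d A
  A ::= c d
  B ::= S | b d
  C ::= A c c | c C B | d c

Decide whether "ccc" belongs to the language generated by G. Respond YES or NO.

CNF form of G:
  S -> T0 C | T1 A | T2 B | T3 T3 | T3 X7
  A -> T0 T1
  B -> T0 C | T1 A | T2 B | T3 T1 | T3 T3 | T3 X4
  C -> A X5 | T0 X6 | T1 T0
  T0 -> c
  T1 -> d
  T2 -> a
  T3 -> b
  X4 -> T1 B
  X5 -> T0 T0
  X6 -> C B
  X7 -> T1 B

CYK table (by increasing span):
  T[0,0] 'c' = {T0}  orig:{}
  T[1,1] 'c' = {T0}  orig:{}
  T[2,2] 'c' = {T0}  orig:{}
  T[0,1] 'cc' = {X5}  orig:{}
  T[1,2] 'cc' = {X5}  orig:{}
  T[0,2] 'ccc' = ∅

S ∉ T[0,2] ⇒ NO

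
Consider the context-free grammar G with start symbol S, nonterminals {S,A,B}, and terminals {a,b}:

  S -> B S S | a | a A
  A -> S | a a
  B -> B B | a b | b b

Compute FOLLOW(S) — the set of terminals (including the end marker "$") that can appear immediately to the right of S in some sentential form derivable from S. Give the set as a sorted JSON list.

FIRST iteration:
[1]
  A via A→a a: +{a}
  B via B→a b: +{a}
  B via B→b b: +{b}
  S via S→B S S: +{a,b}
  FIRST(S)={a,b}  FIRST(A)={a}  FIRST(B)={a,b}
[2]
  A via A→S: +{b}
  FIRST(S)={a,b}  FIRST(A)={a,b}  FIRST(B)={a,b}
[3] (stable)
  FIRST(S)={a,b}  FIRST(A)={a,b}  FIRST(B)={a,b}

Compute FOLLOW by fixpoint:
seed FOLLOW(S) with $
round 1:
  B→B B: FOLLOW(B) ⊇ FIRST(B) = {a,b}; new: +{a,b}
  S→B S S: FOLLOW(S) ⊇ FIRST(S) = {a,b}; new: +{a,b}
  S→a A: FOLLOW(A) ⊇ FOLLOW(S) ⊇ {$,a,b}; new: +{$,a,b}
  FOLLOW[S]={$,a,b}  FOLLOW[A]={$,a,b}  FOLLOW[B]={a,b}
round 2: done
  FOLLOW[S]={$,a,b}  FOLLOW[A]={$,a,b}  FOLLOW[B]={a,b}

FOLLOW(S) = ["$", "a", "b"]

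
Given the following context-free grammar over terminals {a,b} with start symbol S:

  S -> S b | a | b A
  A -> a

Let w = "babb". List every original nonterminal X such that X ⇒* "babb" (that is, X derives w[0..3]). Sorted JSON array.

CNF form of G:
  S -> S T0 | T0 A | a
  A -> a
  T0 -> b

CYK fill, restricted to cells inside w[0..3]:
  cell(0,0) b: {T0}  orig:{}
  cell(1,1) a: {A,S}
  cell(2,2) b: {T0}  orig:{}
  cell(3,3) b: {T0}  orig:{}
  cell(0,1) ba: {S}
  cell(1,2) ab: {S}
  cell(2,3) bb: ∅
  cell(0,2) bab: {S}
  cell(1,3) abb: {S}
  cell(0,3) babb: {S}

Original NTs in T[0,3] deriving "babb": ["S"]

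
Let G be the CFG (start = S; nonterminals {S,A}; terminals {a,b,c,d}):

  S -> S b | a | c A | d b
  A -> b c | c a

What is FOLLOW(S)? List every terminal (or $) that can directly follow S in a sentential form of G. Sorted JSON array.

FIRST iteration:
round 1:
  A via A→b c: +{b}
  A via A→c a: +{c}
  S via S→a: +{a}
  S via S→c A: +{c}
  S via S→d b: +{d}
  FIRST[S]={a,c,d}  FIRST[A]={b,c}
round 2: (no change)
  FIRST[S]={a,c,d}  FIRST[A]={b,c}

FOLLOW iteration:
FOLLOW(S) := {$}
pass 1:
  S→S b: FOLLOW(S) ⊇ FIRST(b) = {b}; new: +{b}
  S→c A: FOLLOW(A) ⊇ FOLLOW(S) ⊇ {$,b}; new: +{$,b}
  S: {$,b}  A: {$,b}
pass 2: done
  S: {$,b}  A: {$,b}

FOLLOW(S) = ["$", "b"]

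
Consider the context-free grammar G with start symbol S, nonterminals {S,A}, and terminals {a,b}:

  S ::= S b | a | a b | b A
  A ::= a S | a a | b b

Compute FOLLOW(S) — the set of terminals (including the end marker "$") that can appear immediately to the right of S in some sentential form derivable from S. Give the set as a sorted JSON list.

FIRST iteration:
iter 1:
  A via A→a S: +{a}
  A via A→b b: +{b}
  S via S→a: +{a}
  S via S→b A: +{b}
  FIRST[S]={a,b}  FIRST[A]={a,b}
iter 2: — fixpoint
  FIRST[S]={a,b}  FIRST[A]={a,b}

FOLLOW sets:
seed FOLLOW(S) with $
[1]
  S→S b: FOLLOW(S) ⊇ FIRST(b) = {b}; new: +{b}
  S→b A: FOLLOW(A) ⊇ FOLLOW(S) ⊇ {$,b}; new: +{$,b}
  FOLLOW(S)={$,b}  FOLLOW(A)={$,b}
[2] (stable)
  FOLLOW(S)={$,b}  FOLLOW(A)={$,b}

FOLLOW(S) = ["$", "b"]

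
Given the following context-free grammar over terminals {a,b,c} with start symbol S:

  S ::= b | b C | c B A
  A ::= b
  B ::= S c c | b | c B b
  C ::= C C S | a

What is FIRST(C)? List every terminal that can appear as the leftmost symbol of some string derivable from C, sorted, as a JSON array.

FIRST iteration:
pass 1:
  A via A→b: +{b}
  B via B→b: +{b}
  B via B→c B b: +{c}
  C via C→a: +{a}
  S via S→b: +{b}
  S via S→c B A: +{c}
  FIRST[S]={b,c}  FIRST[A]={b}  FIRST[B]={b,c}  FIRST[C]={a}
pass 2: done
  FIRST[S]={b,c}  FIRST[A]={b}  FIRST[B]={b,c}  FIRST[C]={a}

FIRST(C) = ["a"]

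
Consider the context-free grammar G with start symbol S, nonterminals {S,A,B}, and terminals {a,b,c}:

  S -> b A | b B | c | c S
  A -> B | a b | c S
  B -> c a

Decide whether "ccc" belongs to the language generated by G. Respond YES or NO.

Convert to CNF:
  S -> T1 A | T1 B | T2 S | c
  A -> T0 T1 | T2 S | T2 T0
  B -> T2 T0
  T0 -> a
  T1 -> b
  T2 -> c

Fill CYK table bottom-up:
  cell(0,0) c: {S,T2}  orig:{S}
  cell(1,1) c: {S,T2}  orig:{S}
  cell(2,2) c: {S,T2}  orig:{S}
  cell(0,1) cc: {A,S}
  cell(1,2) cc: {A,S}
  cell(0,2) ccc: {A,S}

S ∈ T[0,2] ⇒ YES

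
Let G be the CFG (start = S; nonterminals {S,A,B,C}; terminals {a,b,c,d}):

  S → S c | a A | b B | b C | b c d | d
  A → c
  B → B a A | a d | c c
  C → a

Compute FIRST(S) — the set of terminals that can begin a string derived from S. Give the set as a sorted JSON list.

FIRST iteration:
pass 1:
  A via A→c: +{c}
  B via B→a d: +{a}
  B via B→c c: +{c}
  C via C→a: +{a}
  S via S→a A: +{a}
  S via S→b B: +{b}
  S via S→d: +{d}
  FIRST[S]={a,b,d}  FIRST[A]={c}  FIRST[B]={a,c}  FIRST[C]={a}
pass 2: (stable)
  FIRST[S]={a,b,d}  FIRST[A]={c}  FIRST[B]={a,c}  FIRST[C]={a}

FIRST(S) = ["a", "b", "d"]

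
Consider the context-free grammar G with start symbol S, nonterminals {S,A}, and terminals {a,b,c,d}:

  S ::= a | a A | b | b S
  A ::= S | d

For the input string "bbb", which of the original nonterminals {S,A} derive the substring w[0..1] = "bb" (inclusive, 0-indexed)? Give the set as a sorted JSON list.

Convert to CNF:
  S -> T0 A | T1 S | a | b
  A -> T0 A | T1 S | a | b | d
  T0 -> a
  T1 -> b

Fill CYK table bottom-up, restricted to cells inside w[0..1]:
  [0..0]={A,S,T1}  "b"  orig:{A,S}
  [1..1]={A,S,T1}  "b"  orig:{A,S}
  [0..1]={A,S}  "bb"

Original NTs in T[0,1] deriving "bb": ["A", "S"]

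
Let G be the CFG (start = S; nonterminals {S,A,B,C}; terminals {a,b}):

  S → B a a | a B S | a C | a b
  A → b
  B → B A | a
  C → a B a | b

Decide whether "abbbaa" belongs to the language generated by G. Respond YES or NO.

CNF form of G:
  S -> B X3 | T0 C | T0 T1 | T0 X4
  A -> b
  B -> B A | a
  C -> T0 X2 | b
  T0 -> a
  T1 -> b
  X2 -> B T0
  X3 -> T0 T0
  X4 -> B S

CYK fill:
  T[0,0] 'a' = {B,T0}  orig:{B}
  T[1,1] 'b' = {A,C,T1}  orig:{A,C}
  T[2,2] 'b' = {A,C,T1}  orig:{A,C}
  T[3,3] 'b' = {A,C,T1}  orig:{A,C}
  T[4,4] 'a' = {B,T0}  orig:{B}
  T[5,5] 'a' = {B,T0}  orig:{B}
  T[0,1] 'ab' = {B,S}
  T[1,2] 'bb' = ∅
  T[2,3] 'bb' = ∅
  T[3,4] 'ba' = ∅
  T[4,5] 'aa' = {X2,X3}  orig:{}
  T[0,2] 'abb' = {B}
  T[1,3] 'bbb' = ∅
  T[2,4] 'bba' = ∅
  T[3,5] 'baa' = ∅
  T[0,3] 'abbb' = {B}
  T[1,4] 'bbba' = ∅
  T[2,5] 'bbaa' = ∅
  T[0,4] 'abbba' = {X2}  orig:{}
  T[1,5] 'bbbaa' = ∅
  T[0,5] 'abbbaa' = {S}

S ∈ T[0,5] ⇒ YES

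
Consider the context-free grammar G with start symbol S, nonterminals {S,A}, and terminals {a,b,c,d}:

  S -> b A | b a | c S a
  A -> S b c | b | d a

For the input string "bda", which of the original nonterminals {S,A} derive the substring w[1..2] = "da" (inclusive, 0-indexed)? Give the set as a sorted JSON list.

Convert to CNF:
  S -> T0 A | T0 T3 | T1 X5
  A -> S X4 | T2 T3 | b
  T0 -> b
  T1 -> c
  T2 -> d
  T3 -> a
  X4 -> T0 T1
  X5 -> S T3

CYK table (by increasing span), restricted to cells inside w[1..2]:
  cell(1,1) d: {T2}  orig:{}
  cell(2,2) a: {T3}  orig:{}
  cell(1,2) da: {A}

Original NTs in T[1,2] deriving "da": ["A"]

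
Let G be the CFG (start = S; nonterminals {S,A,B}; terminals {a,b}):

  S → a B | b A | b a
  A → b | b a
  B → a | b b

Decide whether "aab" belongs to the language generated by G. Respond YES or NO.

Convert to CNF:
  S -> T0 A | T0 T1 | T1 B
  A -> T0 T1 | b
  B -> T0 T0 | a
  T0 -> b
  T1 -> a

Fill CYK table bottom-up:
  [0..0]={B,T1}  "a"  orig:{B}
  [1..1]={B,T1}  "a"  orig:{B}
  [2..2]={A,T0}  "b"  orig:{A}
  [0..1]={S}  "aa"
  [1..2]=∅  "ab"
  [0..2]=∅  "aab"

S ∉ T[0,2] ⇒ NO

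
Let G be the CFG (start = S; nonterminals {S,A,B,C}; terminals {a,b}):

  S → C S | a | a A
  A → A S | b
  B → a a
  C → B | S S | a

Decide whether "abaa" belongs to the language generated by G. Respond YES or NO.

Convert to CNF:
  S -> C S | T0 A | a
  A -> A S | b
  B -> T0 T0
  C -> S S | T0 T0 | a
  T0 -> a

CYK fill:
  [0..0]={C,S,T0}  "a"  orig:{C,S}
  [1..1]={A}  "b"
  [2..2]={C,S,T0}  "a"  orig:{C,S}
  [3..3]={C,S,T0}  "a"  orig:{C,S}
  [0..1]={S}  "ab"
  [1..2]={A}  "ba"
  [2..3]={B,C,S}  "aa"
  [0..2]={C,S}  "aba"
  [1..3]={A}  "baa"
  [0..3]={C,S}  "abaa"

S ∈ T[0,3] ⇒ YES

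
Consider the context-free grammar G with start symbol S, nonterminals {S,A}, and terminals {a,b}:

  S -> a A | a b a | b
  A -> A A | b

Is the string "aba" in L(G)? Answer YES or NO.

Convert to CNF:
  S -> T0 A | T0 X2 | b
  A -> A A | b
  T0 -> a
  T1 -> b
  X2 -> T1 T0

CYK table (by increasing span):
  T[0,0] 'a' = {T0}  orig:{}
  T[1,1] 'b' = {A,S,T1}  orig:{A,S}
  T[2,2] 'a' = {T0}  orig:{}
  T[0,1] 'ab' = {S}
  T[1,2] 'ba' = {X2}  orig:{}
  T[0,2] 'aba' = {S}

S ∈ T[0,2] ⇒ YES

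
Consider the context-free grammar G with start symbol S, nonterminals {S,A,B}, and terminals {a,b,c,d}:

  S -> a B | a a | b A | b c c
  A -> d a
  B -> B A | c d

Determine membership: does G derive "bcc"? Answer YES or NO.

CNF form of G:
  S -> T1 B | T1 T1 | T3 A | T3 X4
  A -> T0 T1
  B -> B A | T2 T0
  T0 -> d
  T1 -> a
  T2 -> c
  T3 -> b
  X4 -> T2 T2

CYK fill:
  T[0,0] 'b' = {T3}  orig:{}
  T[1,1] 'c' = {T2}  orig:{}
  T[2,2] 'c' = {T2}  orig:{}
  T[0,1] 'bc' = ∅
  T[1,2] 'cc' = {X4}  orig:{}
  T[0,2] 'bcc' = {S}

S ∈ T[0,2] ⇒ YES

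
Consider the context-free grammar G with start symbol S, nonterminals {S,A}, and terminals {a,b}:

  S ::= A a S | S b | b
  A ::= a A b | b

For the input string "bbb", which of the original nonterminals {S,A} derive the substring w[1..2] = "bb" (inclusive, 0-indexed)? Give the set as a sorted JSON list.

Convert to CNF:
  S -> A X3 | S T1 | b
  A -> T0 X2 | b
  T0 -> a
  T1 -> b
  X2 -> A T1
  X3 -> T0 S

CYK table (by increasing span), restricted to cells inside w[1..2]:
  T[1,1] 'b' = {A,S,T1}  orig:{A,S}
  T[2,2] 'b' = {A,S,T1}  orig:{A,S}
  T[1,2] 'bb' = {S,X2}  orig:{S}

Original NTs in T[1,2] deriving "bb": ["S"]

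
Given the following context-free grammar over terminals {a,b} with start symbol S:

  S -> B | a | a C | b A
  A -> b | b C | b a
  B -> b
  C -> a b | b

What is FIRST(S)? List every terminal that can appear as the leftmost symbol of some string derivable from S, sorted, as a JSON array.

FIRST iteration:
pass 1:
  A via A→b: +{b}
  B via B→b: +{b}
  C via C→a b: +{a}
  C via C→b: +{b}
  S via S→B: +{b}
  S via S→a: +{a}
  S: {a,b}  A: {b}  B: {b}  C: {a,b}
pass 2: done
  S: {a,b}  A: {b}  B: {b}  C: {a,b}

FIRST(S) = ["a", "b"]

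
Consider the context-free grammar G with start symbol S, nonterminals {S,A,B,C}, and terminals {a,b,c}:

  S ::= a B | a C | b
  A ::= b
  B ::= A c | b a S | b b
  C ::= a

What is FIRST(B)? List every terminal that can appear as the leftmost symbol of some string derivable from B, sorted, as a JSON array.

FIRST sets, iterate to fixpoint:
pass 1:
  A via A→b: +{b}
  B via B→A c: +{b}
  C via C→a: +{a}
  S via S→a B: +{a}
  S via S→b: +{b}
  S: {a,b}  A: {b}  B: {b}  C: {a}
pass 2: (stable)
  S: {a,b}  A: {b}  B: {b}  C: {a}

FIRST(B) = ["b"]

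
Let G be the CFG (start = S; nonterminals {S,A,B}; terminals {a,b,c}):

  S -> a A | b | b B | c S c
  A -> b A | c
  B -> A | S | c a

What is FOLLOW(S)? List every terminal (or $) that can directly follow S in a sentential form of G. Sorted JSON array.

FIRST sets, iterate to fixpoint:
pass 1:
  A via A→b A: +{b}
  A via A→c: +{c}
  B via B→A: +{b,c}
  S via S→a A: +{a}
  S via S→b: +{b}
  S via S→c S c: +{c}
  FIRST[S]={a,b,c}  FIRST[A]={b,c}  FIRST[B]={b,c}
pass 2:
  B via B→S: +{a}
  FIRST[S]={a,b,c}  FIRST[A]={b,c}  FIRST[B]={a,b,c}
pass 3: done
  FIRST[S]={a,b,c}  FIRST[A]={b,c}  FIRST[B]={a,b,c}

FOLLOW sets:
FOLLOW(S) := {$}
round 1:
  S→a A: FOLLOW(A) ⊇ FOLLOW(S) ⊇ {$}; new: +{$}
  S→b B: FOLLOW(B) ⊇ FOLLOW(S) ⊇ {$}; new: +{$}
  S→c S c: FOLLOW(S) ⊇ FIRST(c) = {c}; new: +{c}
  FOLLOW(S)={$,c}  FOLLOW(A)={$}  FOLLOW(B)={$}
round 2:
  S→a A: FOLLOW(A) ⊇ FOLLOW(S) ⊇ {$,c}; new: +{c}
  S→b B: FOLLOW(B) ⊇ FOLLOW(S) ⊇ {$,c}; new: +{c}
  FOLLOW(S)={$,c}  FOLLOW(A)={$,c}  FOLLOW(B)={$,c}
round 3: (no change)
  FOLLOW(S)={$,c}  FOLLOW(A)={$,c}  FOLLOW(B)={$,c}

FOLLOW(S) = ["$", "c"]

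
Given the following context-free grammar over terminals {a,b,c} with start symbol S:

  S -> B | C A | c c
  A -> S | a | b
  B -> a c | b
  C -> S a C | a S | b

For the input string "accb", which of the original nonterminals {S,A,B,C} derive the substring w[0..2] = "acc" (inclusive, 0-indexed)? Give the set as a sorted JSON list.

Convert to CNF:
  S -> C A | T0 T1 | T1 T1 | b
  A -> C A | T0 T1 | T1 T1 | a | b
  B -> T0 T1 | b
  C -> S X2 | T0 S | b
  T0 -> a
  T1 -> c
  X2 -> T0 C

Fill CYK table bottom-up (cells [i..j] with 0 ≤ i ≤ j ≤ 2 only):
  cell(0,0) a: {A,T0}  orig:{A}
  cell(1,1) c: {T1}  orig:{}
  cell(2,2) c: {T1}  orig:{}
  cell(0,1) ac: {A,B,S}
  cell(1,2) cc: {A,S}
  cell(0,2) acc: {C}

Original NTs in T[0,2] deriving "acc": ["C"]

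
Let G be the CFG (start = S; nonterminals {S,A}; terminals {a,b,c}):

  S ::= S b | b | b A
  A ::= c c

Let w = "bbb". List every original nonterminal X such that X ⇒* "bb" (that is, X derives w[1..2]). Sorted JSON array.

Convert to CNF:
  S -> S T1 | T1 A | b
  A -> T0 T0
  T0 -> c
  T1 -> b

CYK fill — only the sub-triangle for w[1..2]:
  T[1,1] 'b' = {S,T1}  orig:{S}
  T[2,2] 'b' = {S,T1}  orig:{S}
  T[1,2] 'bb' = {S}

Original NTs in T[1,2] deriving "bb": ["S"]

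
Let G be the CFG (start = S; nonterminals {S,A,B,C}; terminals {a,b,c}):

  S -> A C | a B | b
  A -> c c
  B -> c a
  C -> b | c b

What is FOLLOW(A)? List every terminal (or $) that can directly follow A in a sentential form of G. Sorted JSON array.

FIRST iteration:
[1]
  A via A→c c: +{c}
  B via B→c a: +{c}
  C via C→b: +{b}
  C via C→c b: +{c}
  S via S→A C: +{c}
  S via S→a B: +{a}
  S via S→b: +{b}
  FIRST[S]={a,b,c}  FIRST[A]={c}  FIRST[B]={c}  FIRST[C]={b,c}
[2] (stable)
  FIRST[S]={a,b,c}  FIRST[A]={c}  FIRST[B]={c}  FIRST[C]={b,c}

FOLLOW iteration:
initialize: $ ∈ FOLLOW(S)
iter 1:
  S→A C: FOLLOW(A) ⊇ FIRST(C) = {b,c}; new: +{b,c}
  S→A C: FOLLOW(C) ⊇ FOLLOW(S) ⊇ {$}; new: +{$}
  S→a B: FOLLOW(B) ⊇ FOLLOW(S) ⊇ {$}; new: +{$}
  FOLLOW(S)={$}  FOLLOW(A)={b,c}  FOLLOW(B)={$}  FOLLOW(C)={$}
iter 2: (no change)
  FOLLOW(S)={$}  FOLLOW(A)={b,c}  FOLLOW(B)={$}  FOLLOW(C)={$}

FOLLOW(A) = ["b", "c"]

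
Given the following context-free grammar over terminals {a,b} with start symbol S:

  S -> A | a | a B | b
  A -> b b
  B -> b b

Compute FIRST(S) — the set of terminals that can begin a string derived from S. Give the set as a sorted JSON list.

Compute FIRST by fixpoint:
[1]
  A via A→b b: +{b}
  B via B→b b: +{b}
  S via S→A: +{b}
  S via S→a: +{a}
  S: {a,b}  A: {b}  B: {b}
[2] (stable)
  S: {a,b}  A: {b}  B: {b}

FIRST(S) = ["a", "b"]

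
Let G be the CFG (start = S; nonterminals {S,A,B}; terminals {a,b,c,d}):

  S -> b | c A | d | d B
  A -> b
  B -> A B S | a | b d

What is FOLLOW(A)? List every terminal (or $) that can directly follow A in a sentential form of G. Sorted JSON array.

FIRST sets, iterate to fixpoint:
pass 1:
  A via A→b: +{b}
  B via B→A B S: +{b}
  B via B→a: +{a}
  S via S→b: +{b}
  S via S→c A: +{c}
  S via S→d: +{d}
  S: {b,c,d}  A: {b}  B: {a,b}
pass 2: (stable)
  S: {b,c,d}  A: {b}  B: {a,b}

FOLLOW iteration:
FOLLOW(S) := {$}
[1]
  B→A B S: FOLLOW(A) ⊇ FIRST(B) = {a,b}; new: +{a,b}
  B→A B S: FOLLOW(B) ⊇ FIRST(S) = {b,c,d}; new: +{b,c,d}
  B→A B S: FOLLOW(S) ⊇ FOLLOW(B) ⊇ {b,c,d}; new: +{b,c,d}
  S→c A: FOLLOW(A) ⊇ FOLLOW(S) ⊇ {$,b,c,d}; new: +{$,c,d}
  S→d B: FOLLOW(B) ⊇ FOLLOW(S) ⊇ {$,b,c,d}; new: +{$}
  FOLLOW(S)={$,b,c,d}  FOLLOW(A)={$,a,b,c,d}  FOLLOW(B)={$,b,c,d}
[2] — fixpoint
  FOLLOW(S)={$,b,c,d}  FOLLOW(A)={$,a,b,c,d}  FOLLOW(B)={$,b,c,d}

FOLLOW(A) = ["$", "a", "b", "c", "d"]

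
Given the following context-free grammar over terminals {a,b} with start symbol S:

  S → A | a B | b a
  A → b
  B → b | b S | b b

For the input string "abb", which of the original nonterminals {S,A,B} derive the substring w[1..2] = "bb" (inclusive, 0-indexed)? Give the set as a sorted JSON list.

Convert to CNF:
  S -> T0 T1 | T1 B | b
  A -> b
  B -> T0 S | T0 T0 | b
  T0 -> b
  T1 -> a

Fill CYK table bottom-up — only the sub-triangle for w[1..2]:
  cell(1,1) b: {A,B,S,T0}  orig:{A,B,S}
  cell(2,2) b: {A,B,S,T0}  orig:{A,B,S}
  cell(1,2) bb: {B}

Original NTs in T[1,2] deriving "bb": ["B"]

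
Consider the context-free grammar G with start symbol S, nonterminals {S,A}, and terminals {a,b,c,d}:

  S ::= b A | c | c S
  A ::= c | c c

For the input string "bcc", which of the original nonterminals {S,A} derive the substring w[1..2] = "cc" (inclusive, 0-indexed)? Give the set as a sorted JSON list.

Convert to CNF:
  S -> T0 S | T1 A | c
  A -> T0 T0 | c
  T0 -> c
  T1 -> b

Fill CYK table bottom-up — only the sub-triangle for w[1..2]:
  [1..1]={A,S,T0}  "c"  orig:{A,S}
  [2..2]={A,S,T0}  "c"  orig:{A,S}
  [1..2]={A,S}  "cc"

Original NTs in T[1,2] deriving "cc": ["A", "S"]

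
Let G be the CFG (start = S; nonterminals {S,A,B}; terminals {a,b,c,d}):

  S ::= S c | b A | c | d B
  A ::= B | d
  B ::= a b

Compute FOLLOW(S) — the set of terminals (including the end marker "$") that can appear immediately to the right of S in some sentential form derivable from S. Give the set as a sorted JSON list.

Compute FIRST by fixpoint:
pass 1:
  A via A→d: +{d}
  B via B→a b: +{a}
  S via S→b A: +{b}
  S via S→c: +{c}
  S via S→d B: +{d}
  S: {b,c,d}  A: {d}  B: {a}
pass 2:
  A via A→B: +{a}
  S: {b,c,d}  A: {a,d}  B: {a}
pass 3: (stable)
  S: {b,c,d}  A: {a,d}  B: {a}

FOLLOW iteration:
seed FOLLOW(S) with $
iter 1:
  S→S c: FOLLOW(S) ⊇ FIRST(c) = {c}; new: +{c}
  S→b A: FOLLOW(A) ⊇ FOLLOW(S) ⊇ {$,c}; new: +{$,c}
  S→d B: FOLLOW(B) ⊇ FOLLOW(S) ⊇ {$,c}; new: +{$,c}
  FOLLOW(S)={$,c}  FOLLOW(A)={$,c}  FOLLOW(B)={$,c}
iter 2: (no change)
  FOLLOW(S)={$,c}  FOLLOW(A)={$,c}  FOLLOW(B)={$,c}

FOLLOW(S) = ["$", "c"]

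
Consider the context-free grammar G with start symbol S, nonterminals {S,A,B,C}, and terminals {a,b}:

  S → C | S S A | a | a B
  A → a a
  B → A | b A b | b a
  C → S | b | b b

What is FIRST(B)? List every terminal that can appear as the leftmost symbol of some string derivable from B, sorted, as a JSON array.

FIRST iteration:
pass 1:
  A via A→a a: +{a}
  B via B→A: +{a}
  B via B→b A b: +{b}
  C via C→b: +{b}
  S via S→C: +{b}
  S via S→a: +{a}
  FIRST(S)={a,b}  FIRST(A)={a}  FIRST(B)={a,b}  FIRST(C)={b}
pass 2:
  C via C→S: +{a}
  FIRST(S)={a,b}  FIRST(A)={a}  FIRST(B)={a,b}  FIRST(C)={a,b}
pass 3: (stable)
  FIRST(S)={a,b}  FIRST(A)={a}  FIRST(B)={a,b}  FIRST(C)={a,b}

FIRST(B) = ["a", "b"]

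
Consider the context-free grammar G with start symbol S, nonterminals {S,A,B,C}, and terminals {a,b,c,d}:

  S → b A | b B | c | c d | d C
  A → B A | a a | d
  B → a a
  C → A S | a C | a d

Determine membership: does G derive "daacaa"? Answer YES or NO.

Convert to CNF:
  S -> T1 C | T2 A | T2 B | T3 T1 | c
  A -> B A | T0 T0 | d
  B -> T0 T0
  C -> A S | T0 C | T0 T1
  T0 -> a
  T1 -> d
  T2 -> b
  T3 -> c

Fill CYK table bottom-up:
  T[0,0] 'd' = {A,T1}  orig:{A}
  T[1,1] 'a' = {T0}  orig:{}
  T[2,2] 'a' = {T0}  orig:{}
  T[3,3] 'c' = {S,T3}  orig:{S}
  T[4,4] 'a' = {T0}  orig:{}
  T[5,5] 'a' = {T0}  orig:{}
  T[0,1] 'da' = ∅
  T[1,2] 'aa' = {A,B}
  T[2,3] 'ac' = ∅
  T[3,4] 'ca' = ∅
  T[4,5] 'aa' = {A,B}
  T[0,2] 'daa' = ∅
  T[1,3] 'aac' = {C}
  T[2,4] 'aca' = ∅
  T[3,5] 'caa' = ∅
  T[0,3] 'daac' = {S}
  T[1,4] 'aaca' = ∅
  T[2,5] 'acaa' = ∅
  T[0,4] 'daaca' = ∅
  T[1,5] 'aacaa' = ∅
  T[0,5] 'daacaa' = ∅

S ∉ T[0,5] ⇒ NO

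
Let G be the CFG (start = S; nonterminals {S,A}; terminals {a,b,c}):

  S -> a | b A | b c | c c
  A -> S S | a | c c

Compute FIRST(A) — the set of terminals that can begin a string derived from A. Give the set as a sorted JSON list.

Compute FIRST by fixpoint:
iter 1:
  A via A→a: +{a}
  A via A→c c: +{c}
  S via S→a: +{a}
  S via S→b A: +{b}
  S via S→c c: +{c}
  FIRST[S]={a,b,c}  FIRST[A]={a,c}
iter 2:
  A via A→S S: +{b}
  FIRST[S]={a,b,c}  FIRST[A]={a,b,c}
iter 3: done
  FIRST[S]={a,b,c}  FIRST[A]={a,b,c}

FIRST(A) = ["a", "b", "c"]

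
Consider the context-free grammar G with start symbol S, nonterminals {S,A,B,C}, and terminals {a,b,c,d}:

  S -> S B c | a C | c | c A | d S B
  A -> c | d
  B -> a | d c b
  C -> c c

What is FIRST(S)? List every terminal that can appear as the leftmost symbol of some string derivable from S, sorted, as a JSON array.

FIRST iteration:
[1]
  A via A→c: +{c}
  A via A→d: +{d}
  B via B→a: +{a}
  B via B→d c b: +{d}
  C via C→c c: +{c}
  S via S→a C: +{a}
  S via S→c: +{c}
  S via S→d S B: +{d}
  FIRST[S]={a,c,d}  FIRST[A]={c,d}  FIRST[B]={a,d}  FIRST[C]={c}
[2] done
  FIRST[S]={a,c,d}  FIRST[A]={c,d}  FIRST[B]={a,d}  FIRST[C]={c}

FIRST(S) = ["a", "c", "d"]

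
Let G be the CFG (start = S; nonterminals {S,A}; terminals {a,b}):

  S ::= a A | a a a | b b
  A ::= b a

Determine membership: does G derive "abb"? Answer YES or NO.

Convert to CNF:
  S -> T0 T0 | T1 A | T1 X2
  A -> T0 T1
  T0 -> b
  T1 -> a
  X2 -> T1 T1

CYK fill:
  T[0,0] 'a' = {T1}  orig:{}
  T[1,1] 'b' = {T0}  orig:{}
  T[2,2] 'b' = {T0}  orig:{}
  T[0,1] 'ab' = ∅
  T[1,2] 'bb' = {S}
  T[0,2] 'abb' = ∅

S ∉ T[0,2] ⇒ NO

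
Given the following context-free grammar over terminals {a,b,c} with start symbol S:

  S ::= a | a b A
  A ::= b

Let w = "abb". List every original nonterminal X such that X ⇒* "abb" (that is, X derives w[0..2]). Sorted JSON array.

CNF form of G:
  S -> T0 X2 | a
  A -> b
  T0 -> a
  T1 -> b
  X2 -> T1 A

CYK fill — only the sub-triangle for w[0..2]:
  T[0,0] 'a' = {S,T0}  orig:{S}
  T[1,1] 'b' = {A,T1}  orig:{A}
  T[2,2] 'b' = {A,T1}  orig:{A}
  T[0,1] 'ab' = ∅
  T[1,2] 'bb' = {X2}  orig:{}
  T[0,2] 'abb' = {S}

Original NTs in T[0,2] deriving "abb": ["S"]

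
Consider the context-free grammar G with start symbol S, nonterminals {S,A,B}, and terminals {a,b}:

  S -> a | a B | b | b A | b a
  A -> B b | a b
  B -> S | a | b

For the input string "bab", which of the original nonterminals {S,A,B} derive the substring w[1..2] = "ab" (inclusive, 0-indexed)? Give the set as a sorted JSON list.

CNF form of G:
  S -> T0 A | T0 T1 | T1 B | a | b
  A -> B T0 | T1 T0
  B -> T0 A | T0 T1 | T1 B | a | b
  T0 -> b
  T1 -> a

Fill CYK table bottom-up — only the sub-triangle for w[1..2]:
  T[1,1] 'a' = {B,S,T1}  orig:{B,S}
  T[2,2] 'b' = {B,S,T0}  orig:{B,S}
  T[1,2] 'ab' = {A,B,S}

Original NTs in T[1,2] deriving "ab": ["A", "B", "S"]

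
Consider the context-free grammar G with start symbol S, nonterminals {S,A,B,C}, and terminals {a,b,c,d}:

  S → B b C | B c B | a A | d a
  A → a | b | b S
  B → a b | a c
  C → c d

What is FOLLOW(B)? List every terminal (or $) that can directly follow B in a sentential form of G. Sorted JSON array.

FIRST iteration:
iter 1:
  A via A→a: +{a}
  A via A→b: +{b}
  B via B→a b: +{a}
  C via C→c d: +{c}
  S via S→B b C: +{a}
  S via S→d a: +{d}
  FIRST(S)={a,d}  FIRST(A)={a,b}  FIRST(B)={a}  FIRST(C)={c}
iter 2: (no change)
  FIRST(S)={a,d}  FIRST(A)={a,b}  FIRST(B)={a}  FIRST(C)={c}

FOLLOW sets:
seed FOLLOW(S) with $
round 1:
  S→B b C: FOLLOW(B) ⊇ FIRST(b) = {b}; new: +{b}
  S→B b C: FOLLOW(C) ⊇ FOLLOW(S) ⊇ {$}; new: +{$}
  S→B c B: FOLLOW(B) ⊇ FIRST(c) = {c}; new: +{c}
  S→B c B: FOLLOW(B) ⊇ FOLLOW(S) ⊇ {$}; new: +{$}
  S→a A: FOLLOW(A) ⊇ FOLLOW(S) ⊇ {$}; new: +{$}
  FOLLOW[S]={$}  FOLLOW[A]={$}  FOLLOW[B]={$,b,c}  FOLLOW[C]={$}
round 2: (no change)
  FOLLOW[S]={$}  FOLLOW[A]={$}  FOLLOW[B]={$,b,c}  FOLLOW[C]={$}

FOLLOW(B) = ["$", "b", "c"]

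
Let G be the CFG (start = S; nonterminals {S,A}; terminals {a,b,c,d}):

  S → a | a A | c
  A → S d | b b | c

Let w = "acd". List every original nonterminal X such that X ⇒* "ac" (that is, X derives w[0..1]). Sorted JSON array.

CNF form of G:
  S -> T2 A | a | c
  A -> S T0 | T1 T1 | c
  T0 -> d
  T1 -> b
  T2 -> a

Fill CYK table bottom-up — only the sub-triangle for w[0..1]:
  [0..0]={S,T2}  "a"  orig:{S}
  [1..1]={A,S}  "c"
  [0..1]={S}  "ac"

Original NTs in T[0,1] deriving "ac": ["S"]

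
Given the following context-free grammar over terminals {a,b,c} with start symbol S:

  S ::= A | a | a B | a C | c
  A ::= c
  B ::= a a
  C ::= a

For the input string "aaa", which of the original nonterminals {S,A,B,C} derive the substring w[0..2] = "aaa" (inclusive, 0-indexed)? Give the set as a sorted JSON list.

Convert to CNF:
  S -> T0 B | T0 C | a | c
  A -> c
  B -> T0 T0
  C -> a
  T0 -> a

CYK table (by increasing span) (cells [i..j] with 0 ≤ i ≤ j ≤ 2 only):
  [0..0]={C,S,T0}  "a"  orig:{C,S}
  [1..1]={C,S,T0}  "a"  orig:{C,S}
  [2..2]={C,S,T0}  "a"  orig:{C,S}
  [0..1]={B,S}  "aa"
  [1..2]={B,S}  "aa"
  [0..2]={S}  "aaa"

Original NTs in T[0,2] deriving "aaa": ["S"]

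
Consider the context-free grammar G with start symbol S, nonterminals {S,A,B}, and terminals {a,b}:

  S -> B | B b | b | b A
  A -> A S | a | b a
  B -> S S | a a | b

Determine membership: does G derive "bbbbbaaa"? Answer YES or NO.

CNF form of G:
  S -> B T0 | S S | T0 A | T1 T1 | b
  A -> A S | T0 T1 | a
  B -> S S | T1 T1 | b
  T0 -> b
  T1 -> a

CYK table (by increasing span):
  cell(0,0) b: {B,S,T0}  orig:{B,S}
  cell(1,1) b: {B,S,T0}  orig:{B,S}
  cell(2,2) b: {B,S,T0}  orig:{B,S}
  cell(3,3) b: {B,S,T0}  orig:{B,S}
  cell(4,4) b: {B,S,T0}  orig:{B,S}
  cell(5,5) a: {A,T1}  orig:{A}
  cell(6,6) a: {A,T1}  orig:{A}
  cell(7,7) a: {A,T1}  orig:{A}
  cell(0,1) bb: {B,S}
  cell(1,2) bb: {B,S}
  cell(2,3) bb: {B,S}
  cell(3,4) bb: {B,S}
  cell(4,5) ba: {A,S}
  cell(5,6) aa: {B,S}
  cell(6,7) aa: {B,S}
  cell(0,2) bbb: {B,S}
  cell(1,3) bbb: {B,S}
  cell(2,4) bbb: {B,S}
  cell(3,5) bba: {B,S}
  cell(4,6) baa: {B,S}
  cell(5,7) aaa: {A}
  cell(0,3) bbbb: {B,S}
  cell(1,4) bbbb: {B,S}
  cell(2,5) bbba: {B,S}
  cell(3,6) bbaa: {B,S}
  cell(4,7) baaa: {A,B,S}
  cell(0,4) bbbbb: {B,S}
  cell(1,5) bbbba: {B,S}
  cell(2,6) bbbaa: {B,S}
  cell(3,7) bbaaa: {B,S}
  cell(0,5) bbbbba: {B,S}
  cell(1,6) bbbbaa: {B,S}
  cell(2,7) bbbaaa: {B,S}
  cell(0,6) bbbbbaa: {B,S}
  cell(1,7) bbbbaaa: {B,S}
  cell(0,7) bbbbbaaa: {B,S}

S ∈ T[0,7] ⇒ YES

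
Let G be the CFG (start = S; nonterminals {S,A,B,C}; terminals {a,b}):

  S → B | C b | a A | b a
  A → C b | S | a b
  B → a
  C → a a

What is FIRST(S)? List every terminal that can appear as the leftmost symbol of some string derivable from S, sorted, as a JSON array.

Compute FIRST by fixpoint:
round 1:
  A via A→a b: +{a}
  B via B→a: +{a}
  C via C→a a: +{a}
  S via S→B: +{a}
  S via S→b a: +{b}
  FIRST(S)={a,b}  FIRST(A)={a}  FIRST(B)={a}  FIRST(C)={a}
round 2:
  A via A→S: +{b}
  FIRST(S)={a,b}  FIRST(A)={a,b}  FIRST(B)={a}  FIRST(C)={a}
round 3: done
  FIRST(S)={a,b}  FIRST(A)={a,b}  FIRST(B)={a}  FIRST(C)={a}

FIRST(S) = ["a", "b"]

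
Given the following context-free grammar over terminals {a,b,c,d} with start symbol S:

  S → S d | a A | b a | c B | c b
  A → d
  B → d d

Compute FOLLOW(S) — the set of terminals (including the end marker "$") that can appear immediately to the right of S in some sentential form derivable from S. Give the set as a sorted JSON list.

FIRST sets, iterate to fixpoint:
round 1:
  A via A→d: +{d}
  B via B→d d: +{d}
  S via S→a A: +{a}
  S via S→b a: +{b}
  S via S→c B: +{c}
  FIRST[S]={a,b,c}  FIRST[A]={d}  FIRST[B]={d}
round 2: (stable)
  FIRST[S]={a,b,c}  FIRST[A]={d}  FIRST[B]={d}

FOLLOW sets:
seed FOLLOW(S) with $
iter 1:
  S→S d: FOLLOW(S) ⊇ FIRST(d) = {d}; new: +{d}
  S→a A: FOLLOW(A) ⊇ FOLLOW(S) ⊇ {$,d}; new: +{$,d}
  S→c B: FOLLOW(B) ⊇ FOLLOW(S) ⊇ {$,d}; new: +{$,d}
  FOLLOW[S]={$,d}  FOLLOW[A]={$,d}  FOLLOW[B]={$,d}
iter 2: (no change)
  FOLLOW[S]={$,d}  FOLLOW[A]={$,d}  FOLLOW[B]={$,d}

FOLLOW(S) = ["$", "d"]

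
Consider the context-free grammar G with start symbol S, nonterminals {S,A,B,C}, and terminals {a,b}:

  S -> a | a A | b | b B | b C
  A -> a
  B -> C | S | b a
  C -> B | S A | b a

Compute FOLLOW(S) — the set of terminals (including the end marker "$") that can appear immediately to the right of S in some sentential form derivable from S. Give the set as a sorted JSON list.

Compute FIRST by fixpoint:
iter 1:
  A via A→a: +{a}
  B via B→b a: +{b}
  C via C→B: +{b}
  S via S→a: +{a}
  S via S→b: +{b}
  FIRST[S]={a,b}  FIRST[A]={a}  FIRST[B]={b}  FIRST[C]={b}
iter 2:
  B via B→S: +{a}
  C via C→B: +{a}
  FIRST[S]={a,b}  FIRST[A]={a}  FIRST[B]={a,b}  FIRST[C]={a,b}
iter 3: (no change)
  FIRST[S]={a,b}  FIRST[A]={a}  FIRST[B]={a,b}  FIRST[C]={a,b}

FOLLOW iteration:
seed FOLLOW(S) with $
pass 1:
  C→S A: FOLLOW(S) ⊇ FIRST(A) = {a}; new: +{a}
  S→a A: FOLLOW(A) ⊇ FOLLOW(S) ⊇ {$,a}; new: +{$,a}
  S→b B: FOLLOW(B) ⊇ FOLLOW(S) ⊇ {$,a}; new: +{$,a}
  S→b C: FOLLOW(C) ⊇ FOLLOW(S) ⊇ {$,a}; new: +{$,a}
  FOLLOW(S)={$,a}  FOLLOW(A)={$,a}  FOLLOW(B)={$,a}  FOLLOW(C)={$,a}
pass 2: done
  FOLLOW(S)={$,a}  FOLLOW(A)={$,a}  FOLLOW(B)={$,a}  FOLLOW(C)={$,a}

FOLLOW(S) = ["$", "a"]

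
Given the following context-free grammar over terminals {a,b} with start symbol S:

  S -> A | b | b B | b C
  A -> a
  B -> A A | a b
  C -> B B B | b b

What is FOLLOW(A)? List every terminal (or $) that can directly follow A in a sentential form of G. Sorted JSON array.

Compute FIRST by fixpoint:
[1]
  A via A→a: +{a}
  B via B→A A: +{a}
  C via C→B B B: +{a}
  C via C→b b: +{b}
  S via S→A: +{a}
  S via S→b: +{b}
  FIRST(S)={a,b}  FIRST(A)={a}  FIRST(B)={a}  FIRST(C)={a,b}
[2] (no change)
  FIRST(S)={a,b}  FIRST(A)={a}  FIRST(B)={a}  FIRST(C)={a,b}

Compute FOLLOW by fixpoint:
seed FOLLOW(S) with $
iter 1:
  B→A A: FOLLOW(A) ⊇ FIRST(A) = {a}; new: +{a}
  C→B B B: FOLLOW(B) ⊇ FIRST(B) = {a}; new: +{a}
  S→A: FOLLOW(A) ⊇ FOLLOW(S) ⊇ {$}; new: +{$}
  S→b B: FOLLOW(B) ⊇ FOLLOW(S) ⊇ {$}; new: +{$}
  S→b C: FOLLOW(C) ⊇ FOLLOW(S) ⊇ {$}; new: +{$}
  S: {$}  A: {$,a}  B: {$,a}  C: {$}
iter 2: (stable)
  S: {$}  A: {$,a}  B: {$,a}  C: {$}

FOLLOW(A) = ["$", "a"]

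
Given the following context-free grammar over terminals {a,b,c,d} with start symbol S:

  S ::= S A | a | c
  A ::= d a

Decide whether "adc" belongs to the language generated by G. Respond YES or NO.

CNF form of G:
  S -> S A | a | c
  A -> T0 T1
  T0 -> d
  T1 -> a

CYK fill:
  T[0,0] 'a' = {S,T1}  orig:{S}
  T[1,1] 'd' = {T0}  orig:{}
  T[2,2] 'c' = {S}
  T[0,1] 'ad' = ∅
  T[1,2] 'dc' = ∅
  T[0,2] 'adc' = ∅

S ∉ T[0,2] ⇒ NO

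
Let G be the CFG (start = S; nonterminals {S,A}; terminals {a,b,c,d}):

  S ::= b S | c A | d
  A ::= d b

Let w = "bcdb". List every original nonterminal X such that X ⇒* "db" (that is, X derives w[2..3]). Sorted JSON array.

Convert to CNF:
  S -> T1 S | T2 A | d
  A -> T0 T1
  T0 -> d
  T1 -> b
  T2 -> c

CYK table (by increasing span) — only the sub-triangle for w[2..3]:
  [2..2]={S,T0}  "d"  orig:{S}
  [3..3]={T1}  "b"  orig:{}
  [2..3]={A}  "db"

Original NTs in T[2,3] deriving "db": ["A"]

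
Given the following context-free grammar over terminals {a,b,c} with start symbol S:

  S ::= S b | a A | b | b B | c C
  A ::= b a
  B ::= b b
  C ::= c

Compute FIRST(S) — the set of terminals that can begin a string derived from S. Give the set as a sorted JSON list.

Compute FIRST by fixpoint:
pass 1:
  A via A→b a: +{b}
  B via B→b b: +{b}
  C via C→c: +{c}
  S via S→a A: +{a}
  S via S→b: +{b}
  S via S→c C: +{c}
  FIRST(S)={a,b,c}  FIRST(A)={b}  FIRST(B)={b}  FIRST(C)={c}
pass 2: (stable)
  FIRST(S)={a,b,c}  FIRST(A)={b}  FIRST(B)={b}  FIRST(C)={c}

FIRST(S) = ["a", "b", "c"]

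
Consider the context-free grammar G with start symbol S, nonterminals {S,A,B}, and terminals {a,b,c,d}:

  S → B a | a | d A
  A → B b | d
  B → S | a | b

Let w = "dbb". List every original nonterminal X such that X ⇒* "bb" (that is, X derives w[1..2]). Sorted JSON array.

Convert to CNF:
  S -> B T1 | T2 A | a
  A -> B T0 | d
  B -> B T1 | T2 A | a | b
  T0 -> b
  T1 -> a
  T2 -> d

CYK table (by increasing span), restricted to cells inside w[1..2]:
  [1..1]={B,T0}  "b"  orig:{B}
  [2..2]={B,T0}  "b"  orig:{B}
  [1..2]={A}  "bb"

Original NTs in T[1,2] deriving "bb": ["A"]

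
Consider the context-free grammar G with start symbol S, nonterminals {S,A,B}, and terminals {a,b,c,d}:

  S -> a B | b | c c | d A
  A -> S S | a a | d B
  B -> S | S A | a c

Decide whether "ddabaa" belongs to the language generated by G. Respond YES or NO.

CNF form of G:
  S -> T0 B | T1 A | T2 T2 | b
  A -> S S | T0 T0 | T1 B
  B -> S A | T0 B | T0 T2 | T1 A | T2 T2 | b
  T0 -> a
  T1 -> d
  T2 -> c

CYK table (by increasing span):
  cell(0,0) d: {T1}  orig:{}
  cell(1,1) d: {T1}  orig:{}
  cell(2,2) a: {T0}  orig:{}
  cell(3,3) b: {B,S}
  cell(4,4) a: {T0}  orig:{}
  cell(5,5) a: {T0}  orig:{}
  cell(0,1) dd: ∅
  cell(1,2) da: ∅
  cell(2,3) ab: {B,S}
  cell(3,4) ba: ∅
  cell(4,5) aa: {A}
  cell(0,2) dda: ∅
  cell(1,3) dab: {A}
  cell(2,4) aba: ∅
  cell(3,5) baa: {B}
  cell(0,3) ddab: {B,S}
  cell(1,4) daba: ∅
  cell(2,5) abaa: {B,S}
  cell(0,4) ddaba: ∅
  cell(1,5) dabaa: {A}
  cell(0,5) ddabaa: {B,S}

S ∈ T[0,5] ⇒ YES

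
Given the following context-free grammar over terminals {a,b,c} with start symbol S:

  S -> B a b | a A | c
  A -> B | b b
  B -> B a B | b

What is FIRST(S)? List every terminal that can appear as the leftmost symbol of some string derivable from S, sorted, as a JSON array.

FIRST sets, iterate to fixpoint:
[1]
  A via A→b b: +{b}
  B via B→b: +{b}
  S via S→B a b: +{b}
  S via S→a A: +{a}
  S via S→c: +{c}
  FIRST[S]={a,b,c}  FIRST[A]={b}  FIRST[B]={b}
[2] (no change)
  FIRST[S]={a,b,c}  FIRST[A]={b}  FIRST[B]={b}

FIRST(S) = ["a", "b", "c"]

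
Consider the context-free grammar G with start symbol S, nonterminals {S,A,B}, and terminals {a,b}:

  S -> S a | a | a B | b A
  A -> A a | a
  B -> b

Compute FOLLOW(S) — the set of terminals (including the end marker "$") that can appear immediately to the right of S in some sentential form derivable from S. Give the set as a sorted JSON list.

FIRST iteration:
[1]
  A via A→a: +{a}
  B via B→b: +{b}
  S via S→a: +{a}
  S via S→b A: +{b}
  FIRST(S)={a,b}  FIRST(A)={a}  FIRST(B)={b}
[2] — fixpoint
  FIRST(S)={a,b}  FIRST(A)={a}  FIRST(B)={b}

FOLLOW sets:
seed FOLLOW(S) with $
[1]
  A→A a: FOLLOW(A) ⊇ FIRST(a) = {a}; new: +{a}
  S→S a: FOLLOW(S) ⊇ FIRST(a) = {a}; new: +{a}
  S→a B: FOLLOW(B) ⊇ FOLLOW(S) ⊇ {$,a}; new: +{$,a}
  S→b A: FOLLOW(A) ⊇ FOLLOW(S) ⊇ {$,a}; new: +{$}
  FOLLOW(S)={$,a}  FOLLOW(A)={$,a}  FOLLOW(B)={$,a}
[2] done
  FOLLOW(S)={$,a}  FOLLOW(A)={$,a}  FOLLOW(B)={$,a}

FOLLOW(S) = ["$", "a"]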